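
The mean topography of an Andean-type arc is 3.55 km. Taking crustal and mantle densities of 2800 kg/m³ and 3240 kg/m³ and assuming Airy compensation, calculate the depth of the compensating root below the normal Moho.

22.6 km

By Archimedes' principle applied to the lithosphere: the weight of the topography is balanced by the buoyancy of the root, ρ_c h = (ρ_m − ρ_c) r.
r = h · ρ_c / (ρ_m − ρ_c) = 3.55 km × 2800 / (3240 − 2800) = 22.6 km.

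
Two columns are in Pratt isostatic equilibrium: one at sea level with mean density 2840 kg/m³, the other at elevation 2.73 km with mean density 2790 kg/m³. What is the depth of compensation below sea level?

152 km

ρ_ref D = ρ (D + h) → D (ρ_ref − ρ) = ρ h.
D = ρ h/(ρ_ref − ρ) = 2790 × 2.73 km/(2840 − 2790) = 152 km.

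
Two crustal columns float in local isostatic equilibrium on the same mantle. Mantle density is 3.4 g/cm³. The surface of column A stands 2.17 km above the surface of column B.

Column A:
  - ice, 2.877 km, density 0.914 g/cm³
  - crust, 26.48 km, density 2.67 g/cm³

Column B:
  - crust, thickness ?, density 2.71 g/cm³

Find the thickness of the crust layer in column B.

27.7 km

Take the compensation level at the base of the deeper column (depth z_c below the surface of column A) and equate Σ ρ_i t_i down to z_c; mantle fills any gap and the z_c terms cancel.
Column A: 2.877×0.914 + 26.48×2.67 + (z_c − 29.357)×3.4
Column B: 2.17×0 + x×2.71 + (z_c − 2.17 − 0 − x)×3.4
The z_c×3.4 term appears on both sides and cancels. Collect the known terms of each column as K = Σ(ρt)_known − 3.4 × (depth of known layers): K_A = 73.331178 − 3.4×29.357 = −26.482622; K_B = 0 − 3.4×(2.17 + 0) = −7.378.
Balance: K_A = K_B − x×(3.4 − 2.71), so x = (K_B − K_A)/(3.4 − 2.71) = 19.1046/0.69 = 27.7 km.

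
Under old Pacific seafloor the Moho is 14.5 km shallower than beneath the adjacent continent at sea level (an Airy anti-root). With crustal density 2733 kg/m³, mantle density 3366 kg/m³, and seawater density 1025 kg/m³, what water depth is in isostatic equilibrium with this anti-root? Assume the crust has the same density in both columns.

Replacing a thickness d of crust by seawater at the top must be balanced by replacing crust with mantle at the base: d (ρ_c − ρ_w) = a (ρ_m − ρ_c).
d = a (ρ_m − ρ_c)/(ρ_c − ρ_w) = 14.5 km × 633/1708 = 5.37 km.

5.37 km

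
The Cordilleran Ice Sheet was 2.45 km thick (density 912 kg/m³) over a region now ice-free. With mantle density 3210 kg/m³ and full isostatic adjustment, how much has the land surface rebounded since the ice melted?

0.696 km

Removing the load lets mantle flow back in; uplift u satisfies ρ_ice t = ρ_m u.
u = t ρ_ice/ρ_m = 2.45 km × 912/3210 = 0.696 km.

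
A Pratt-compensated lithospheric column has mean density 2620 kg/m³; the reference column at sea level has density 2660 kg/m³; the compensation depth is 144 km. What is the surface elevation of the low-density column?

ρ_ref D = ρ (D + h) → h = D (ρ_ref − ρ)/ρ.
h = 144 km × (2660 − 2620)/2620 = 2.2 km.

2.2 km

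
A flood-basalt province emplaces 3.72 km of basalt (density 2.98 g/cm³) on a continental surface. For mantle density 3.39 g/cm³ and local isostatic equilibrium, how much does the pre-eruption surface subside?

3.27 km

Subaerial loading: s = t ρ_load / ρ_m.
s = 3.72 km × 2.98/3.39 = 3.27 km.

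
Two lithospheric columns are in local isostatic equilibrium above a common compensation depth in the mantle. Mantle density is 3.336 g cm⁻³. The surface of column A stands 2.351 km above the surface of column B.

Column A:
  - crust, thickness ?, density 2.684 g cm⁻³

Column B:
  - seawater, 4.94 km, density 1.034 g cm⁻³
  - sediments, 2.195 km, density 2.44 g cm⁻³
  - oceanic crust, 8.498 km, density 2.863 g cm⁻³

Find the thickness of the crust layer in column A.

Take the compensation level at the base of the deeper column (depth z_c below the surface of column A) and equate Σ ρ_i t_i down to z_c; mantle fills any gap and the z_c terms cancel.
Column A: x×2.684 + (z_c − 0 − x)×3.336
Column B: 2.351×0 + 4.94×1.034 + 2.195×2.44 + 8.498×2.863 + (z_c − 2.351 − 15.633)×3.336
The z_c×3.336 term appears on both sides and cancels. Collect the known terms of each column as K = Σ(ρt)_known − 3.336 × (depth of known layers): K_A = 0 − 3.336×0 = 0; K_B = 34.793534 − 3.336×(2.351 + 15.633) = −25.20109.
Balance: K_A − x×(3.336 − 2.684) = K_B, so x = (K_A − K_B)/(3.336 − 2.684) = 25.2011/0.652 = 38.7 km.

38.7 km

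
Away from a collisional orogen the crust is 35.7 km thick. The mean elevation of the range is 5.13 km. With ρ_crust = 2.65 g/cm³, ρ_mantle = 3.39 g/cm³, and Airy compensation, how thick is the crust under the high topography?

Root depth r = h ρ_c / (ρ_m − ρ_c) = 5.13 km × 2.65 / 0.74 = 18.37 km.
Total thickness = T + h + r = 35.7 km + 5.13 km + 18.37 km = 59.2 km.

59.2 km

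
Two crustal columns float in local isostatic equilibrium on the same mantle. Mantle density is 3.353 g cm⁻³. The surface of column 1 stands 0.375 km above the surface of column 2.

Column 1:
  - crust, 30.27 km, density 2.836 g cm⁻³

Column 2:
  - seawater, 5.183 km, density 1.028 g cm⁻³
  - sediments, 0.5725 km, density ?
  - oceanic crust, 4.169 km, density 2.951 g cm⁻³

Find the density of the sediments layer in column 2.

Take the compensation level at the base of the deeper column (depth z_c below the surface of column 1) and equate Σ ρ_i t_i down to z_c; mantle fills any gap and the z_c terms cancel.
Column 1: 30.27×2.836 + (z_c − 30.27)×3.353
Column 2: 0.375×0 + 5.183×1.028 + 0.5725×ρ + 4.169×2.951 + (z_c − 0.375 − 9.9245)×3.353
The z_c×3.353 term appears on both sides and cancels. Collect the known terms of each column as K = Σ(ρt)_known − 3.353 × (depth of known layers): K_1 = 85.84572 − 3.353×30.27 = −15.64959; K_2 = 17.630843 − 3.353×(0.375 + 9.9245) = −16.9033805.
Balance: K_1 = K_2 + 0.5725×ρ, so ρ = (K_1 − K_2)/0.5725 = 1.25379/0.5725 = 2.19 g cm⁻³.

2.19 g cm⁻³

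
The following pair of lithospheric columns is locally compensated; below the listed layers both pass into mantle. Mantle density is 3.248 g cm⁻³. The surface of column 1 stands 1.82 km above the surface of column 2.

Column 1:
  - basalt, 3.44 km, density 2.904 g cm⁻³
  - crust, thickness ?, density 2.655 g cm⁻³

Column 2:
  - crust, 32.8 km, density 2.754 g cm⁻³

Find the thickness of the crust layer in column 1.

Take the compensation level at the base of the deeper column (depth z_c below the surface of column 1) and equate Σ ρ_i t_i down to z_c; mantle fills any gap and the z_c terms cancel.
Column 1: 3.44×2.904 + x×2.655 + (z_c − 3.44 − x)×3.248
Column 2: 1.82×0 + 32.8×2.754 + (z_c − 1.82 − 32.8)×3.248
The z_c×3.248 term appears on both sides and cancels. Collect the known terms of each column as K = Σ(ρt)_known − 3.248 × (depth of known layers): K_1 = 9.98976 − 3.248×3.44 = −1.18336; K_2 = 90.3312 − 3.248×(1.82 + 32.8) = −22.11456.
Balance: K_1 − x×(3.248 − 2.655) = K_2, so x = (K_1 − K_2)/(3.248 − 2.655) = 20.9312/0.593 = 35.3 km.

35.3 km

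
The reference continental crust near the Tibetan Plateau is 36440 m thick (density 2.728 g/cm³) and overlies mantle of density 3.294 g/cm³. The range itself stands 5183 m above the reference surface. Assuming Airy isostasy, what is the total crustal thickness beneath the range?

66600 m

Root depth r = h ρ_c / (ρ_m − ρ_c) = 5183 m × 2.728 / 0.566 = 24980 m.
Total thickness = T + h + r = 36440 m + 5183 m + 24980 m = 66600 m.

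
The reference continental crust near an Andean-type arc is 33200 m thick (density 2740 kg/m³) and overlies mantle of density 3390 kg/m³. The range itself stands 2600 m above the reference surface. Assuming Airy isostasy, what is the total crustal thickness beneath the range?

46800 m

Root depth r = h ρ_c / (ρ_m − ρ_c) = 2600 m × 2740 / 650 = 10960 m.
Total thickness = T + h + r = 33200 m + 2600 m + 10960 m = 46800 m.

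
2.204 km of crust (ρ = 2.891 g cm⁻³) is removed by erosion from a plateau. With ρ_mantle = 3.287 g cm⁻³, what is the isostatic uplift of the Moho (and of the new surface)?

Unloading: uplift u = e ρ_c/ρ_m = 2.204 km × 2.891/3.287 = 1.94 km.

1.94 km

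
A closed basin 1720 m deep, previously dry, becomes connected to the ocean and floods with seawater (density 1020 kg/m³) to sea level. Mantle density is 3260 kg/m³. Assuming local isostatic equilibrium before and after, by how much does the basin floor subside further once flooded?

783 m

After flooding the water column is d + s deep. Its weight must equal the weight of mantle displaced by the extra subsidence s: (d + s) ρ_w = s ρ_m.
s = d ρ_w / (ρ_m − ρ_w) = 1720 m × 1020/(3260 − 1020) = 783 m.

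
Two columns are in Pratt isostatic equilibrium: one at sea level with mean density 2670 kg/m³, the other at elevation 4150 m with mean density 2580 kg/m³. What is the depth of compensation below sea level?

ρ_ref D = ρ (D + h) → D (ρ_ref − ρ) = ρ h.
D = ρ h/(ρ_ref − ρ) = 2580 × 4150 m/(2670 − 2580) = 119000 m.

119000 m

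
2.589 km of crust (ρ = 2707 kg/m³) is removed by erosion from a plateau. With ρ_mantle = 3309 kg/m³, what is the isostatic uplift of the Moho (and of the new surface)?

2.12 km

Unloading: uplift u = e ρ_c/ρ_m = 2.589 km × 2707/3309 = 2.12 km.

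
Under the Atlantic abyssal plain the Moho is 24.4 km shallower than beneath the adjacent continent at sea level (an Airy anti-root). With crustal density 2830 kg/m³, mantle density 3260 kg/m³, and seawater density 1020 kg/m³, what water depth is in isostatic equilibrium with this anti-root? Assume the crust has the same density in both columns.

Replacing a thickness d of crust by seawater at the top must be balanced by replacing crust with mantle at the base: d (ρ_c − ρ_w) = a (ρ_m − ρ_c).
d = a (ρ_m − ρ_c)/(ρ_c − ρ_w) = 24.4 km × 430/1810 = 5.8 km.

5.8 km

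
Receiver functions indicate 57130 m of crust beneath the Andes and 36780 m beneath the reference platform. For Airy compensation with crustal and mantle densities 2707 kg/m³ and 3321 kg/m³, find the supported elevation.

Excess crust Δ = 57130 m − 36780 m = 20350 m, split between elevation h and root r with h + r = Δ.
Airy balance ρ_c h = (ρ_m − ρ_c) r gives r = h ρ_c/(ρ_m − ρ_c), so h (1 + ρ_c/(ρ_m − ρ_c)) = Δ, i.e. h = Δ (ρ_m − ρ_c)/ρ_m.
h = 20350 m × 614/3321 = 3760 m.

3760 m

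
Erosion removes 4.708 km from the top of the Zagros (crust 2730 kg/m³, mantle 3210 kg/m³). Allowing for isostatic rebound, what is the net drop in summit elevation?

0.704 km

Rebound u = e ρ_c/ρ_m = 4.708 km × 2730/3210 = 4.004 km.
Net surface drop = e − u = 4.708 km − 4.004 km = e (ρ_m − ρ_c)/ρ_m = 0.704 km.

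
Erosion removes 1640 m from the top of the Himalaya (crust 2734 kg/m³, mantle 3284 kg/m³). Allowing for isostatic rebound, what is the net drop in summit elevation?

275 m

Rebound u = e ρ_c/ρ_m = 1640 m × 2734/3284 = 1365 m.
Net surface drop = e − u = 1640 m − 1365 m = e (ρ_m − ρ_c)/ρ_m = 275 m.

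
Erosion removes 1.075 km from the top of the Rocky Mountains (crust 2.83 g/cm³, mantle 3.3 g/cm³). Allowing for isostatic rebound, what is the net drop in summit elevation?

Rebound u = e ρ_c/ρ_m = 1.075 km × 2.83/3.3 = 0.9219 km.
Net surface drop = e − u = 1.075 km − 0.9219 km = e (ρ_m − ρ_c)/ρ_m = 0.153 km.

0.153 km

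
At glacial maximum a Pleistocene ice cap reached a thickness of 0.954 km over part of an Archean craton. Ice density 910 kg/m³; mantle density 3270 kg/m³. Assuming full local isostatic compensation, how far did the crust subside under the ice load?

0.265 km

In Airy isostatic equilibrium: the ice load ρ_ice t is balanced by mantle displaced below, ρ_m s.
s = t ρ_ice / ρ_m = 0.954 km × 910/3270 = 0.265 km.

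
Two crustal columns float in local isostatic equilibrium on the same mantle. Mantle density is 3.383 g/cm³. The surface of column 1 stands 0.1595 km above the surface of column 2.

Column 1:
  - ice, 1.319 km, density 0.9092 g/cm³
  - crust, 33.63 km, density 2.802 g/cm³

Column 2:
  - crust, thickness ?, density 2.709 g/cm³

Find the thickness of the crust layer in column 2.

Take the compensation level at the base of the deeper column (depth z_c below the surface of column 1) and equate Σ ρ_i t_i down to z_c; mantle fills any gap and the z_c terms cancel.
Column 1: 1.319×0.9092 + 33.63×2.802 + (z_c − 34.949)×3.383
Column 2: 0.1595×0 + x×2.709 + (z_c − 0.1595 − 0 − x)×3.383
The z_c×3.383 term appears on both sides and cancels. Collect the known terms of each column as K = Σ(ρt)_known − 3.383 × (depth of known layers): K_1 = 95.4304948 − 3.383×34.949 = −22.8019722; K_2 = 0 − 3.383×(0.1595 + 0) = −0.5395885.
Balance: K_1 = K_2 − x×(3.383 − 2.709), so x = (K_2 − K_1)/(3.383 − 2.709) = 22.2624/0.674 = 33 km.

33 km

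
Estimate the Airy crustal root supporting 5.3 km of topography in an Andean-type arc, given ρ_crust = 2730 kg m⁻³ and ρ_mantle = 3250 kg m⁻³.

27.8 km

Balancing pressure at the compensation depth: the weight of the topography is balanced by the buoyancy of the root, ρ_c h = (ρ_m − ρ_c) r.
r = h · ρ_c / (ρ_m − ρ_c) = 5.3 km × 2730 / (3250 − 2730) = 27.8 km.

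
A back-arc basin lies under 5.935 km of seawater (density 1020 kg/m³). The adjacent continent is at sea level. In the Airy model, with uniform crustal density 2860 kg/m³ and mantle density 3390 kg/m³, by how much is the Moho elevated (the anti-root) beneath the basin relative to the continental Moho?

For local isostatic compensation: replacing crust with seawater at the top is compensated by replacing crust with mantle at the base: d (ρ_c − ρ_w) = a (ρ_m − ρ_c).
a = d (ρ_c − ρ_w)/(ρ_m − ρ_c) = 5.935 km × 1840/530 = 20.6 km.

20.6 km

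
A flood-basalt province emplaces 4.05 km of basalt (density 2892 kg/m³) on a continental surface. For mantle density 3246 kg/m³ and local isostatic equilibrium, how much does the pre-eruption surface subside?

3.61 km

Subaerial loading: s = t ρ_load / ρ_m.
s = 4.05 km × 2892/3246 = 3.61 km.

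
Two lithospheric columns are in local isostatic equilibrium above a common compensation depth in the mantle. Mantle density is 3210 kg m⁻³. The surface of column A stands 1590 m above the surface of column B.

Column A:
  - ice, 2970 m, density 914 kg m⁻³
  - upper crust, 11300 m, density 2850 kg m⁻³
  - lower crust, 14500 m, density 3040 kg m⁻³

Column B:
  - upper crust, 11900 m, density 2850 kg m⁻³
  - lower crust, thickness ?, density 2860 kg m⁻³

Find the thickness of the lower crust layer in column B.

11300 m

Take the compensation level at the base of the deeper column (depth z_c below the surface of column A) and equate Σ ρ_i t_i down to z_c; mantle fills any gap and the z_c terms cancel.
Column A: 2970×914 + 11300×2850 + 14500×3040 + (z_c − 28770)×3210
Column B: 1590×0 + 11900×2850 + x×2860 + (z_c − 1590 − 11900 − x)×3210
The z_c×3210 term appears on both sides and cancels. Collect the known terms of each column as K = Σ(ρt)_known − 3210 × (depth of known layers): K_A = 78999580 − 3210×28770 = −13352120; K_B = 33915000 − 3210×(1590 + 11900) = −9387900.
Balance: K_A = K_B − x×(3210 − 2860), so x = (K_B − K_A)/(3210 − 2860) = 3964220/350 = 11300 m.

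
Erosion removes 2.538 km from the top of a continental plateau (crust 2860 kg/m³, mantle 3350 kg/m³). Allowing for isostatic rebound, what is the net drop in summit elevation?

0.371 km

Rebound u = e ρ_c/ρ_m = 2.538 km × 2860/3350 = 2.167 km.
Net surface drop = e − u = 2.538 km − 2.167 km = e (ρ_m − ρ_c)/ρ_m = 0.371 km.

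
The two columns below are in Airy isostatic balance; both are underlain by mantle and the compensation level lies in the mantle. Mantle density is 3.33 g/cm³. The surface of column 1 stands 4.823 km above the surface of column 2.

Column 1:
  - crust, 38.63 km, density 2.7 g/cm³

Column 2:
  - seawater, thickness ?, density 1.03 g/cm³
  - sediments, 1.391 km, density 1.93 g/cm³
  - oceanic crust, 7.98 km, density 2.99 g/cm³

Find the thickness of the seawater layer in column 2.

1.57 km

Take the compensation level at the base of the deeper column (depth z_c below the surface of column 1) and equate Σ ρ_i t_i down to z_c; mantle fills any gap and the z_c terms cancel.
Column 1: 38.63×2.7 + (z_c − 38.63)×3.33
Column 2: 4.823×0 + x×1.03 + 1.391×1.93 + 7.98×2.99 + (z_c − 4.823 − 9.371 − x)×3.33
The z_c×3.33 term appears on both sides and cancels. Collect the known terms of each column as K = Σ(ρt)_known − 3.33 × (depth of known layers): K_1 = 104.301 − 3.33×38.63 = −24.3369; K_2 = 26.54483 − 3.33×(4.823 + 9.371) = −20.72119.
Balance: K_1 = K_2 − x×(3.33 − 1.03), so x = (K_2 − K_1)/(3.33 − 1.03) = 3.61571/2.3 = 1.57 km.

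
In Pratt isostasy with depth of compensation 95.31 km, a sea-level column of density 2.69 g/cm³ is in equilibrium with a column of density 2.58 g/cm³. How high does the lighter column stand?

ρ_ref D = ρ (D + h) → h = D (ρ_ref − ρ)/ρ.
h = 95.31 km × (2.69 − 2.58)/2.58 = 4.06 km.

4.06 km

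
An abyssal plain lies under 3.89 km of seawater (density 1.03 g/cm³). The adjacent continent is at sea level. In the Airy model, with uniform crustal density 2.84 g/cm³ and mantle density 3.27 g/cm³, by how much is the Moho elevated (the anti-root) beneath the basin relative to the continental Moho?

16.4 km

By Archimedes' principle applied to the lithosphere: replacing crust with seawater at the top is compensated by replacing crust with mantle at the base: d (ρ_c − ρ_w) = a (ρ_m − ρ_c).
a = d (ρ_c − ρ_w)/(ρ_m − ρ_c) = 3.89 km × 1.81/0.43 = 16.4 km.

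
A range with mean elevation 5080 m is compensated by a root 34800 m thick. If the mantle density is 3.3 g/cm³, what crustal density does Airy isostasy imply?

2.88 g/cm³

ρ_c h = (ρ_m − ρ_c) r → ρ_c (h + r) = ρ_m r → ρ_c = ρ_m r / (h + r).
ρ_c = 3.3 × 34800 m / (5080 m + 34800 m) = 2.88 g/cm³.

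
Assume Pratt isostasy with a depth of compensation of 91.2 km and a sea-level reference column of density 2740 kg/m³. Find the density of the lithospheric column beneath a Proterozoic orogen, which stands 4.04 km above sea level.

2620 kg/m³

Pratt balance: ρ_ref D = ρ (D + h).
ρ = ρ_ref D/(D + h) = 2740 × 91.2 km/(91.2 km + 4.04 km) = 2620 kg/m³.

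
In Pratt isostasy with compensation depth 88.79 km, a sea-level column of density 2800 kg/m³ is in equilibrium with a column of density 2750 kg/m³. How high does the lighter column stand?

1.61 km

ρ_ref D = ρ (D + h) → h = D (ρ_ref − ρ)/ρ.
h = 88.79 km × (2800 − 2750)/2750 = 1.61 km.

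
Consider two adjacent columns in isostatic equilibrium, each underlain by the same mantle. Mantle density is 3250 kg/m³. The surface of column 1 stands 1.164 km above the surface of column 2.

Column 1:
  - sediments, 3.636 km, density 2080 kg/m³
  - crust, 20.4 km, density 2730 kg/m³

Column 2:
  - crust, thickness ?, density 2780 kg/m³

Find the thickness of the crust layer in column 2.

Take the compensation level at the base of the deeper column (depth z_c below the surface of column 1) and equate Σ ρ_i t_i down to z_c; mantle fills any gap and the z_c terms cancel.
Column 1: 3.636×2080 + 20.4×2730 + (z_c − 24.036)×3250
Column 2: 1.164×0 + x×2780 + (z_c − 1.164 − 0 − x)×3250
The z_c×3250 term appears on both sides and cancels. Collect the known terms of each column as K = Σ(ρt)_known − 3250 × (depth of known layers): K_1 = 63254.88 − 3250×24.036 = −14862.12; K_2 = 0 − 3250×(1.164 + 0) = −3783.
Balance: K_1 = K_2 − x×(3250 − 2780), so x = (K_2 − K_1)/(3250 − 2780) = 11079.1/470 = 23.6 km.

23.6 km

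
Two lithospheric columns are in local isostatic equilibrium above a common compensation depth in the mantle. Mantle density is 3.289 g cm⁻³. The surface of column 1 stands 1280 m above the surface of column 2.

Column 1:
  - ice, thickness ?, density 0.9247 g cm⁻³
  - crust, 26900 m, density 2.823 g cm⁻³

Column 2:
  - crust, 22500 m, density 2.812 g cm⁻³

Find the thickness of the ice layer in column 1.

1020 m

Take the compensation level at the base of the deeper column (depth z_c below the surface of column 1) and equate Σ ρ_i t_i down to z_c; mantle fills any gap and the z_c terms cancel.
Column 1: x×0.9247 + 26900×2.823 + (z_c − 26900 − x)×3.289
Column 2: 1280×0 + 22500×2.812 + (z_c − 1280 − 22500)×3.289
The z_c×3.289 term appears on both sides and cancels. Collect the known terms of each column as K = Σ(ρt)_known − 3.289 × (depth of known layers): K_1 = 75938.7 − 3.289×26900 = −12535.4; K_2 = 63270 − 3.289×(1280 + 22500) = −14942.42.
Balance: K_1 − x×(3.289 − 0.9247) = K_2, so x = (K_1 − K_2)/(3.289 − 0.9247) = 2407.02/2.3643 = 1020 m.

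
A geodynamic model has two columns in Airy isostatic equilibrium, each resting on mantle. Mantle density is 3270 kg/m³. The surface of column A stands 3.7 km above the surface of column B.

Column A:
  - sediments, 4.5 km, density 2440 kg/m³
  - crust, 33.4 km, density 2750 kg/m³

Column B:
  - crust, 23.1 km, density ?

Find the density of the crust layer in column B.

Take the compensation level at the base of the deeper column (depth z_c below the surface of column A) and equate Σ ρ_i t_i down to z_c; mantle fills any gap and the z_c terms cancel.
Column A: 4.5×2440 + 33.4×2750 + (z_c − 37.9)×3270
Column B: 3.7×0 + 23.1×ρ + (z_c − 3.7 − 23.1)×3270
The z_c×3270 term appears on both sides and cancels. Collect the known terms of each column as K = Σ(ρt)_known − 3270 × (depth of known layers): K_A = 102830 − 3270×37.9 = −21103; K_B = 0 − 3270×(3.7 + 23.1) = −87636.
Balance: K_A = K_B + 23.1×ρ, so ρ = (K_A − K_B)/23.1 = 66533/23.1 = 2880 kg/m³.

2880 kg/m³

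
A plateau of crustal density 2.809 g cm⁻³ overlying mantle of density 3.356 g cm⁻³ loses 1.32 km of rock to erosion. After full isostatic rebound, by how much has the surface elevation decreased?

0.215 km

Rebound u = e ρ_c/ρ_m = 1.32 km × 2.809/3.356 = 1.105 km.
Net surface drop = e − u = 1.32 km − 1.105 km = e (ρ_m − ρ_c)/ρ_m = 0.215 km.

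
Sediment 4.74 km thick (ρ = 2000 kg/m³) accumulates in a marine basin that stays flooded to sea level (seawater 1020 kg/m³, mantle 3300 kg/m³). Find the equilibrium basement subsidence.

Submarine loading: the sediment displaces seawater, and the subsidence is in turn flooded, so s (ρ_m − ρ_w) = t (ρ_sed − ρ_w).
s = 4.74 km × (2000 − 1020) / (3300 − 1020) = 2.04 km.

2.04 km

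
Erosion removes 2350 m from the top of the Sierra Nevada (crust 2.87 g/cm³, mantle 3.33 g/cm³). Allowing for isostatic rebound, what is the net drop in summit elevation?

325 m

Rebound u = e ρ_c/ρ_m = 2350 m × 2.87/3.33 = 2025 m.
Net surface drop = e − u = 2350 m − 2025 m = e (ρ_m − ρ_c)/ρ_m = 325 m.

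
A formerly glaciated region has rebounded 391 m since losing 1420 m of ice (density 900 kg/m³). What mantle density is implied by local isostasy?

3270 kg/m³

ρ_m = ρ_ice t / u = 900 × 1420 m/391 m = 3270 kg/m³.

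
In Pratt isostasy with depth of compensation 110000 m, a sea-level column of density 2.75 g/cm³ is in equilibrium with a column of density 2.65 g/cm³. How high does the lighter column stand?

4150 m

ρ_ref D = ρ (D + h) → h = D (ρ_ref − ρ)/ρ.
h = 110000 m × (2.75 − 2.65)/2.65 = 4150 m.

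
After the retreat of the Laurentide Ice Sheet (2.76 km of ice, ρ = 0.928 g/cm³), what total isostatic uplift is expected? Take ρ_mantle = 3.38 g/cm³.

Removing the load lets mantle flow back in; uplift u satisfies ρ_ice t = ρ_m u.
u = t ρ_ice/ρ_m = 2.76 km × 0.928/3.38 = 0.758 km.

0.758 km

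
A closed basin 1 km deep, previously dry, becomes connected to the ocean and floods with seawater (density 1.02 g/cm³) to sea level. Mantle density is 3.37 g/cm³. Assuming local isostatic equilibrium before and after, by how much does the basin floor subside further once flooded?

After flooding the water column is d + s deep. Its weight must equal the weight of mantle displaced by the extra subsidence s: (d + s) ρ_w = s ρ_m.
s = d ρ_w / (ρ_m − ρ_w) = 1 km × 1.02/(3.37 − 1.02) = 0.434 km.

0.434 km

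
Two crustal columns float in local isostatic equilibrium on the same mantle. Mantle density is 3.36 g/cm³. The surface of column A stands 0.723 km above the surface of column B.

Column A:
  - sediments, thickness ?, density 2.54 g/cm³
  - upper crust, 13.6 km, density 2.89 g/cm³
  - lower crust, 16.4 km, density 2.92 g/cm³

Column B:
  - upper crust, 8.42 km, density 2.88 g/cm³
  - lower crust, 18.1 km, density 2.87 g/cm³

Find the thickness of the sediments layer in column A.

Take the compensation level at the base of the deeper column (depth z_c below the surface of column A) and equate Σ ρ_i t_i down to z_c; mantle fills any gap and the z_c terms cancel.
Column A: x×2.54 + 13.6×2.89 + 16.4×2.92 + (z_c − 30 − x)×3.36
Column B: 0.723×0 + 8.42×2.88 + 18.1×2.87 + (z_c − 0.723 − 26.52)×3.36
The z_c×3.36 term appears on both sides and cancels. Collect the known terms of each column as K = Σ(ρt)_known − 3.36 × (depth of known layers): K_A = 87.192 − 3.36×30 = −13.608; K_B = 76.1966 − 3.36×(0.723 + 26.52) = −15.33988.
Balance: K_A − x×(3.36 − 2.54) = K_B, so x = (K_A − K_B)/(3.36 − 2.54) = 1.73188/0.82 = 2.11 km.

2.11 km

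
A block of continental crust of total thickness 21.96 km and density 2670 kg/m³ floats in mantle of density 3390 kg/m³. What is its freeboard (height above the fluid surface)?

Floating equilibrium: submerged depth d = t ρ_obj/ρ_fluid = 21.96 km × 2670/3390 = 17.3 km.
Freeboard = t − d = 21.96 km − 17.3 km = 4.66 km.

4.66 km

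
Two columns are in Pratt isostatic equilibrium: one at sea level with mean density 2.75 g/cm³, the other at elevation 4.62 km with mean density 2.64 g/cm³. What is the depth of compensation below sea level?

111 km

ρ_ref D = ρ (D + h) → D (ρ_ref − ρ) = ρ h.
D = ρ h/(ρ_ref − ρ) = 2.64 × 4.62 km/(2.75 − 2.64) = 111 km.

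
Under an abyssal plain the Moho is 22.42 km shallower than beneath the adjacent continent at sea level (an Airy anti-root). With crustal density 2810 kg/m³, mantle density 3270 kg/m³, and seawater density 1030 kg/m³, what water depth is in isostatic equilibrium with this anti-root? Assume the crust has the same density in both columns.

5.79 km

Replacing a thickness d of crust by seawater at the top must be balanced by replacing crust with mantle at the base: d (ρ_c − ρ_w) = a (ρ_m − ρ_c).
d = a (ρ_m − ρ_c)/(ρ_c − ρ_w) = 22.42 km × 460/1780 = 5.79 km.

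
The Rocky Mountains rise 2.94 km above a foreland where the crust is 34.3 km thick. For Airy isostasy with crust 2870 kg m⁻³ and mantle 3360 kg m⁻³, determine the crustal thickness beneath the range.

54.5 km

Root depth r = h ρ_c / (ρ_m − ρ_c) = 2.94 km × 2870 / 490 = 17.22 km.
Total thickness = T + h + r = 34.3 km + 2.94 km + 17.22 km = 54.5 km.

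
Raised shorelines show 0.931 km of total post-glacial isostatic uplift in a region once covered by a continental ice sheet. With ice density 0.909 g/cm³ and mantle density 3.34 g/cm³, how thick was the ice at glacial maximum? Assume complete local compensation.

3.42 km

u = t ρ_ice/ρ_m → t = u ρ_m/ρ_ice = 0.931 km × 3.34/0.909 = 3.42 km.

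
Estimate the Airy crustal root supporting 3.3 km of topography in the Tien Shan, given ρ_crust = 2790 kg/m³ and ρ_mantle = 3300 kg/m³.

By Archimedes' principle applied to the lithosphere: the weight of the topography is balanced by the buoyancy of the root, ρ_c h = (ρ_m − ρ_c) r.
r = h · ρ_c / (ρ_m − ρ_c) = 3.3 km × 2790 / (3300 − 2790) = 18.1 km.

18.1 km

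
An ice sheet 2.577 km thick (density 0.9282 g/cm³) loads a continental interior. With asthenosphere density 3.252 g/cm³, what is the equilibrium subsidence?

0.736 km

Balancing pressure at the compensation depth: the ice load ρ_ice t is balanced by mantle displaced below, ρ_m s.
s = t ρ_ice / ρ_m = 2.577 km × 0.9282/3.252 = 0.736 km.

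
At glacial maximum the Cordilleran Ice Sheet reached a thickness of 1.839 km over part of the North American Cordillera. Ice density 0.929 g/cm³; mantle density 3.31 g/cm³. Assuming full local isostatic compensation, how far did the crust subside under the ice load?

In Airy isostatic equilibrium: the ice load ρ_ice t is balanced by mantle displaced below, ρ_m s.
s = t ρ_ice / ρ_m = 1.839 km × 0.929/3.31 = 0.516 km.

0.516 km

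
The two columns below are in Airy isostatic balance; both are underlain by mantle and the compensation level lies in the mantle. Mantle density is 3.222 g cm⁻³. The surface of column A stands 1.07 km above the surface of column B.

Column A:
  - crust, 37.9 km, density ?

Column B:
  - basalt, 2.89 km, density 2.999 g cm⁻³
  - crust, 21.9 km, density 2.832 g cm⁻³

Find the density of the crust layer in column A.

Take the compensation level at the base of the deeper column (depth z_c below the surface of column A) and equate Σ ρ_i t_i down to z_c; mantle fills any gap and the z_c terms cancel.
Column A: 37.9×ρ + (z_c − 37.9)×3.222
Column B: 1.07×0 + 2.89×2.999 + 21.9×2.832 + (z_c − 1.07 − 24.79)×3.222
The z_c×3.222 term appears on both sides and cancels. Collect the known terms of each column as K = Σ(ρt)_known − 3.222 × (depth of known layers): K_A = 0 − 3.222×37.9 = −122.1138; K_B = 70.68791 − 3.222×(1.07 + 24.79) = −12.63301.
Balance: K_A + 37.9×ρ = K_B, so ρ = (K_B − K_A)/37.9 = 109.481/37.9 = 2.89 g cm⁻³.

2.89 g cm⁻³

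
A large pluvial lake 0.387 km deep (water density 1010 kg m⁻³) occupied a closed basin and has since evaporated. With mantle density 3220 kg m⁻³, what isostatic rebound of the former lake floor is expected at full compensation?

0.121 km

u = d ρ_w/ρ_m = 0.387 km × 1010/3220 = 0.121 km.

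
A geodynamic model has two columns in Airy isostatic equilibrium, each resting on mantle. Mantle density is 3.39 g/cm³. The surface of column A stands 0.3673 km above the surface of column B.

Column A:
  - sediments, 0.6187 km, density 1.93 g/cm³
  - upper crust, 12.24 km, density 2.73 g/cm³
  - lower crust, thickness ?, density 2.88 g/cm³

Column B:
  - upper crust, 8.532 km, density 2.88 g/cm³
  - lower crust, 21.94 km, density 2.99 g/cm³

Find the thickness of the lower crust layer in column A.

Take the compensation level at the base of the deeper column (depth z_c below the surface of column A) and equate Σ ρ_i t_i down to z_c; mantle fills any gap and the z_c terms cancel.
Column A: 0.6187×1.93 + 12.24×2.73 + x×2.88 + (z_c − 12.8587 − x)×3.39
Column B: 0.3673×0 + 8.532×2.88 + 21.94×2.99 + (z_c − 0.3673 − 30.472)×3.39
The z_c×3.39 term appears on both sides and cancels. Collect the known terms of each column as K = Σ(ρt)_known − 3.39 × (depth of known layers): K_A = 34.609291 − 3.39×12.8587 = −8.981702; K_B = 90.17276 − 3.39×(0.3673 + 30.472) = −14.372467.
Balance: K_A − x×(3.39 − 2.88) = K_B, so x = (K_A − K_B)/(3.39 − 2.88) = 5.39077/0.51 = 10.6 km.

10.6 km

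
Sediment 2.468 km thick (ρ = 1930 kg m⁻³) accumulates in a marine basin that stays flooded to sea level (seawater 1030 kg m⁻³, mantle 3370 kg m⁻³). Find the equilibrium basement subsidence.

0.949 km

Submarine loading: the sediment displaces seawater, and the subsidence is in turn flooded, so s (ρ_m − ρ_w) = t (ρ_sed − ρ_w).
s = 2.468 km × (1930 − 1030) / (3370 − 1030) = 0.949 km.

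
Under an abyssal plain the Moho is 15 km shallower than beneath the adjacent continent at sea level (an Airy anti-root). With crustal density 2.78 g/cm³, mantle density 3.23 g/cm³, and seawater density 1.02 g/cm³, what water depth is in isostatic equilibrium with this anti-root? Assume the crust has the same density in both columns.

3.84 km

Replacing a thickness d of crust by seawater at the top must be balanced by replacing crust with mantle at the base: d (ρ_c − ρ_w) = a (ρ_m − ρ_c).
d = a (ρ_m − ρ_c)/(ρ_c − ρ_w) = 15 km × 0.45/1.76 = 3.84 km.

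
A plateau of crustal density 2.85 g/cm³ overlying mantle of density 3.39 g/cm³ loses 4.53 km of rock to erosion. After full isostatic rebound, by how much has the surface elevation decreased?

Rebound u = e ρ_c/ρ_m = 4.53 km × 2.85/3.39 = 3.808 km.
Net surface drop = e − u = 4.53 km − 3.808 km = e (ρ_m − ρ_c)/ρ_m = 0.722 km.

0.722 km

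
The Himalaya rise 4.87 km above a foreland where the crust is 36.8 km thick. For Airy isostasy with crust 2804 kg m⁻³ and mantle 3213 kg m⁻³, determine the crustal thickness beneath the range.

75.1 km

Root depth r = h ρ_c / (ρ_m − ρ_c) = 4.87 km × 2804 / 409 = 33.39 km.
Total thickness = T + h + r = 36.8 km + 4.87 km + 33.39 km = 75.1 km.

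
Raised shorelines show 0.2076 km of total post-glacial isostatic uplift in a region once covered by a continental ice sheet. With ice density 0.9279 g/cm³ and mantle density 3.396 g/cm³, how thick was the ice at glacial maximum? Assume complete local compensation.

0.76 km

u = t ρ_ice/ρ_m → t = u ρ_m/ρ_ice = 0.2076 km × 3.396/0.9279 = 0.76 km.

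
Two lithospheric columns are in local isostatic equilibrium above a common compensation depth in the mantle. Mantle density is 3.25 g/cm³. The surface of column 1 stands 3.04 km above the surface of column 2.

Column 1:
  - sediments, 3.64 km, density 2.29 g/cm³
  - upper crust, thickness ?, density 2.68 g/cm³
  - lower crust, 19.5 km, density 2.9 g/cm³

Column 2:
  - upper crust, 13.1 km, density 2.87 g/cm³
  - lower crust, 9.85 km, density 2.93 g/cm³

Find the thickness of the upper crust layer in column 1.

13.5 km

Take the compensation level at the base of the deeper column (depth z_c below the surface of column 1) and equate Σ ρ_i t_i down to z_c; mantle fills any gap and the z_c terms cancel.
Column 1: 3.64×2.29 + x×2.68 + 19.5×2.9 + (z_c − 23.14 − x)×3.25
Column 2: 3.04×0 + 13.1×2.87 + 9.85×2.93 + (z_c − 3.04 − 22.95)×3.25
The z_c×3.25 term appears on both sides and cancels. Collect the known terms of each column as K = Σ(ρt)_known − 3.25 × (depth of known layers): K_1 = 64.8856 − 3.25×23.14 = −10.3194; K_2 = 66.4575 − 3.25×(3.04 + 22.95) = −18.01.
Balance: K_1 − x×(3.25 − 2.68) = K_2, so x = (K_1 − K_2)/(3.25 − 2.68) = 7.6906/0.57 = 13.5 km.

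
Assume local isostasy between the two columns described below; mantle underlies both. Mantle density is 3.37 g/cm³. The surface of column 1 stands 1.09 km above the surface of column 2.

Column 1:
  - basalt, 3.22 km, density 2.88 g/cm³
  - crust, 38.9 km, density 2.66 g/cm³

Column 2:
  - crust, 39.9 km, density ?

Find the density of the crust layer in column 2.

2.73 g/cm³

Take the compensation level at the base of the deeper column (depth z_c below the surface of column 1) and equate Σ ρ_i t_i down to z_c; mantle fills any gap and the z_c terms cancel.
Column 1: 3.22×2.88 + 38.9×2.66 + (z_c − 42.12)×3.37
Column 2: 1.09×0 + 39.9×ρ + (z_c − 1.09 − 39.9)×3.37
The z_c×3.37 term appears on both sides and cancels. Collect the known terms of each column as K = Σ(ρt)_known − 3.37 × (depth of known layers): K_1 = 112.7476 − 3.37×42.12 = −29.1968; K_2 = 0 − 3.37×(1.09 + 39.9) = −138.1363.
Balance: K_1 = K_2 + 39.9×ρ, so ρ = (K_1 − K_2)/39.9 = 108.939/39.9 = 2.73 g/cm³.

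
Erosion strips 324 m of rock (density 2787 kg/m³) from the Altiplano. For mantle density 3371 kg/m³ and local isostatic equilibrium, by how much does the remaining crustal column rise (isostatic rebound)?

Unloading: uplift u = e ρ_c/ρ_m = 324 m × 2787/3371 = 268 m.

268 m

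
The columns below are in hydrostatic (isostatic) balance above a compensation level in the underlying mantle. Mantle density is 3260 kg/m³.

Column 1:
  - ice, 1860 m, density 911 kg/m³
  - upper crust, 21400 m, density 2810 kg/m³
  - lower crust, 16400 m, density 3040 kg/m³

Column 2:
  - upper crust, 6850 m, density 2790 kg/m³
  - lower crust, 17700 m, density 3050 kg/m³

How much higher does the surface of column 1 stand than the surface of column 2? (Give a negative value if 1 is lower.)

3270 m

For any compensation level in the mantle, the mantle terms cancel and isostasy reduces to e = (Σt_1 − Σt_2) − (Σ(ρt)_1 − Σ(ρt)_2) / ρ_m.
Σt_1 = 39660 m; Σt_2 = 24550 m; Σ(ρt)_1 = 111684460; Σ(ρt)_2 = 73096500 (in m·kg/m³).
e = (39660 − 24550) − (111684460 − 73096500) / 3260 = 3270 m.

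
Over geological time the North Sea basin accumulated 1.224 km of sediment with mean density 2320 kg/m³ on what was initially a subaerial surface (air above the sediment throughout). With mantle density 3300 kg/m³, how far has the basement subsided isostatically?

0.861 km

Subaerial load: s = t ρ_sed / ρ_m = 1.224 km × 2320/3300 = 0.861 km.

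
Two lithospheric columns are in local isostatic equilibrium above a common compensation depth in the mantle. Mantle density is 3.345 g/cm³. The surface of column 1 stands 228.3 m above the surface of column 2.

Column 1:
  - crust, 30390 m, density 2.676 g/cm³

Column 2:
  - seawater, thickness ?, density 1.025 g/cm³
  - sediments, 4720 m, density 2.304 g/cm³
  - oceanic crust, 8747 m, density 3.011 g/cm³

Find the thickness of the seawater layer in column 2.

Take the compensation level at the base of the deeper column (depth z_c below the surface of column 1) and equate Σ ρ_i t_i down to z_c; mantle fills any gap and the z_c terms cancel.
Column 1: 30390×2.676 + (z_c − 30390)×3.345
Column 2: 228.3×0 + x×1.025 + 4720×2.304 + 8747×3.011 + (z_c − 228.3 − 13467 − x)×3.345
The z_c×3.345 term appears on both sides and cancels. Collect the known terms of each column as K = Σ(ρt)_known − 3.345 × (depth of known layers): K_1 = 81323.64 − 3.345×30390 = −20330.91; K_2 = 37212.097 − 3.345×(228.3 + 13467) = −8598.6815.
Balance: K_1 = K_2 − x×(3.345 − 1.025), so x = (K_2 − K_1)/(3.345 − 1.025) = 11732.2/2.32 = 5060 m.

5060 m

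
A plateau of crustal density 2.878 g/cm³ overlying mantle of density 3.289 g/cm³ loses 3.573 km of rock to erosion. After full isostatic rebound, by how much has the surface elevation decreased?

Rebound u = e ρ_c/ρ_m = 3.573 km × 2.878/3.289 = 3.127 km.
Net surface drop = e − u = 3.573 km − 3.127 km = e (ρ_m − ρ_c)/ρ_m = 0.446 km.

0.446 km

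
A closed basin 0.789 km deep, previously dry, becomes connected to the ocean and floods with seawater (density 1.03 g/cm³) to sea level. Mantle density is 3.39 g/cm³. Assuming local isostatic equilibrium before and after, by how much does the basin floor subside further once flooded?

0.344 km

After flooding the water column is d + s deep. Its weight must equal the weight of mantle displaced by the extra subsidence s: (d + s) ρ_w = s ρ_m.
s = d ρ_w / (ρ_m − ρ_w) = 0.789 km × 1.03/(3.39 − 1.03) = 0.344 km.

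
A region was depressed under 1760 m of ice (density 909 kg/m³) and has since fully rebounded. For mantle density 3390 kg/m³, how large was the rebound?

Removing the load lets mantle flow back in; uplift u satisfies ρ_ice t = ρ_m u.
u = t ρ_ice/ρ_m = 1760 m × 909/3390 = 472 m.

472 m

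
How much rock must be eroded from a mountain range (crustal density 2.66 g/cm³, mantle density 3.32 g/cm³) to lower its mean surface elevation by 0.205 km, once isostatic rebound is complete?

Net drop Δ = e − u = e − e ρ_c/ρ_m = e (ρ_m − ρ_c)/ρ_m.
e = Δ ρ_m/(ρ_m − ρ_c) = 0.205 km × 3.32/0.66 = 1.03 km.

1.03 km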